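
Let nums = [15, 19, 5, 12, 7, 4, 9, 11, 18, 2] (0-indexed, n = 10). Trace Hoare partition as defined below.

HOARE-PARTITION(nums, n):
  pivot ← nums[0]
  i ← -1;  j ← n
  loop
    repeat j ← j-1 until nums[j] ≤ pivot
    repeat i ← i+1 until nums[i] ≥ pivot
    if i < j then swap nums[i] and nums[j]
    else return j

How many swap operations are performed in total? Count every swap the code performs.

2

pivot = nums[0] = 15; i = -1, j = 10
j→9 (nums[9]=2≤15), i→0 (nums[0]=15≥15); i<j, swap → [2, 19, 5, 12, 7, 4, 9, 11, 18, 15]
j→7 (nums[7]=11≤15), i→1 (nums[1]=19≥15); i<j, swap → [2, 11, 5, 12, 7, 4, 9, 19, 18, 15]
j→6, i→7; i≥j, return j=6. nums = [2, 11, 5, 12, 7, 4, 9, 19, 18, 15]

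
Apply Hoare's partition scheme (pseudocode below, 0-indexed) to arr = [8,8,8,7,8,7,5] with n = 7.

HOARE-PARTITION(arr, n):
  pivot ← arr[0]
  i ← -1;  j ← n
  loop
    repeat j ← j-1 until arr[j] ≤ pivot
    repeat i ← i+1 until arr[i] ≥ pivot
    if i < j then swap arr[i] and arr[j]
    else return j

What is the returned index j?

3

pivot = arr[0] = 8; i = -1, j = 7
j→6 (arr[6]=5≤8), i→0 (arr[0]=8≥8); i<j, swap → [5,8,8,7,8,7,8]
j→5 (arr[5]=7≤8), i→1 (arr[1]=8≥8); i<j, swap → [5,7,8,7,8,8,8]
j→4 (arr[4]=8≤8), i→2 (arr[2]=8≥8); i<j, swap → [5,7,8,7,8,8,8]
j→3, i→4; i≥j, return j=3. arr = [5,7,8,7,8,8,8]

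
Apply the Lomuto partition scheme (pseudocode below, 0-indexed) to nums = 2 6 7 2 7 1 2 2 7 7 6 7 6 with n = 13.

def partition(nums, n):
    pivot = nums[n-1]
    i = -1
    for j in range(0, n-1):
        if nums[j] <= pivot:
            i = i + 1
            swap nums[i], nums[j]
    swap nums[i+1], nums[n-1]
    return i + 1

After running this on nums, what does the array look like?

2 6 2 1 2 2 6 6 7 7 7 7 7

pivot=6, i=-1
j=0: 2≤6, i=0, swap(0,0) ⇒ 2 6 7 2 7 1 2 2 7 7 6 7 6
j=1: 6≤6, i=1, swap(1,1) ⇒ 2 6 7 2 7 1 2 2 7 7 6 7 6
j=2: 7>6, skip
j=3: 2≤6, i=2, swap(2,3) ⇒ 2 6 2 7 7 1 2 2 7 7 6 7 6
j=4: 7>6, skip
j=5: 1≤6, i=3, swap(3,5) ⇒ 2 6 2 1 7 7 2 2 7 7 6 7 6
j=6: 2≤6, i=4, swap(4,6) ⇒ 2 6 2 1 2 7 7 2 7 7 6 7 6
j=7: 2≤6, i=5, swap(5,7) ⇒ 2 6 2 1 2 2 7 7 7 7 6 7 6
j=8: 7>6, skip
j=9: 7>6, skip
j=10: 6≤6, i=6, swap(6,10) ⇒ 2 6 2 1 2 2 6 7 7 7 7 7 6
j=11: 7>6, skip
swap(7,12) ⇒ 2 6 2 1 2 2 6 6 7 7 7 7 7; return 7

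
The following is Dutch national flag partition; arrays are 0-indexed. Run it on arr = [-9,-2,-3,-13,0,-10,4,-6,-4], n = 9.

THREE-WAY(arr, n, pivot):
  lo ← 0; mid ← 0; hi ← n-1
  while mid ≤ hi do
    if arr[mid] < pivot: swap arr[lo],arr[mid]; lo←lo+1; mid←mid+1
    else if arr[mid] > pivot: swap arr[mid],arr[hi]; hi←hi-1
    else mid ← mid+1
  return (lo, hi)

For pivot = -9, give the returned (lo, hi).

pivot = -9; lo=0, mid=0, hi=8
arr[mid]=-9=-9: mid=1
arr[mid]=-2>-9: swap arr[1],arr[8]; hi=7 → [-9,-4,-3,-13,0,-10,4,-6,-2]
arr[mid]=-4>-9: swap arr[1],arr[7]; hi=6 → [-9,-6,-3,-13,0,-10,4,-4,-2]
arr[mid]=-6>-9: swap arr[1],arr[6]; hi=5 → [-9,4,-3,-13,0,-10,-6,-4,-2]
arr[mid]=4>-9: swap arr[1],arr[5]; hi=4 → [-9,-10,-3,-13,0,4,-6,-4,-2]
arr[mid]=-10<-9: swap arr[0],arr[1]; lo=1,mid=2 → [-10,-9,-3,-13,0,4,-6,-4,-2]
arr[mid]=-3>-9: swap arr[2],arr[4]; hi=3 → [-10,-9,0,-13,-3,4,-6,-4,-2]
arr[mid]=0>-9: swap arr[2],arr[3]; hi=2 → [-10,-9,-13,0,-3,4,-6,-4,-2]
arr[mid]=-13<-9: swap arr[1],arr[2]; lo=2,mid=3 → [-10,-13,-9,0,-3,4,-6,-4,-2]
end: lo=2, hi=2; arr = [-10,-13,-9,0,-3,4,-6,-4,-2]

(2, 2)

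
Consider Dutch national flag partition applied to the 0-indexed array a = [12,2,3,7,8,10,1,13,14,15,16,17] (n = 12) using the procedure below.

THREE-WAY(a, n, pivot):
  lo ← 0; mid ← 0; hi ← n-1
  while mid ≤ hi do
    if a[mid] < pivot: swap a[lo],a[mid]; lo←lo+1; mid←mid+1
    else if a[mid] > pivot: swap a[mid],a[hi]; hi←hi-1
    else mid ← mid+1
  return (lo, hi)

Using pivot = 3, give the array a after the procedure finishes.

[1,2,3,8,10,7,13,14,15,16,17,12]

lo=0 mid=0 hi=11
12>3: swap(0,11), hi=10 ⇒ [17,2,3,7,8,10,1,13,14,15,16,12]
17>3: swap(0,10), hi=9 ⇒ [16,2,3,7,8,10,1,13,14,15,17,12]
16>3: swap(0,9), hi=8 ⇒ [15,2,3,7,8,10,1,13,14,16,17,12]
15>3: swap(0,8), hi=7 ⇒ [14,2,3,7,8,10,1,13,15,16,17,12]
14>3: swap(0,7), hi=6 ⇒ [13,2,3,7,8,10,1,14,15,16,17,12]
13>3: swap(0,6), hi=5 ⇒ [1,2,3,7,8,10,13,14,15,16,17,12]
1<3: swap(0,0), lo=1 mid=1 ⇒ [1,2,3,7,8,10,13,14,15,16,17,12]
2<3: swap(1,1), lo=2 mid=2 ⇒ [1,2,3,7,8,10,13,14,15,16,17,12]
3=3: mid=3
7>3: swap(3,5), hi=4 ⇒ [1,2,3,10,8,7,13,14,15,16,17,12]
10>3: swap(3,4), hi=3 ⇒ [1,2,3,8,10,7,13,14,15,16,17,12]
8>3: swap(3,3), hi=2 ⇒ [1,2,3,8,10,7,13,14,15,16,17,12]
done. lo=2 hi=2; a=[1,2,3,8,10,7,13,14,15,16,17,12]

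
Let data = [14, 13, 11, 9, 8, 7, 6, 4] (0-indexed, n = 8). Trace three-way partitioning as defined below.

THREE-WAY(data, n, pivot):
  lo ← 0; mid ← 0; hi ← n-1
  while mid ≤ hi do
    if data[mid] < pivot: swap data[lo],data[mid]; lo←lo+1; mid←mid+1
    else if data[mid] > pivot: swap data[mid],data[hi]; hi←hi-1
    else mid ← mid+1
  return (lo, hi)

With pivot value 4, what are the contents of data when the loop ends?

pivot = 4; lo=0, mid=0, hi=7
data[mid]=14>4: swap data[0],data[7]; hi=6 → [4, 13, 11, 9, 8, 7, 6, 14]
data[mid]=4=4: mid=1
data[mid]=13>4: swap data[1],data[6]; hi=5 → [4, 6, 11, 9, 8, 7, 13, 14]
data[mid]=6>4: swap data[1],data[5]; hi=4 → [4, 7, 11, 9, 8, 6, 13, 14]
data[mid]=7>4: swap data[1],data[4]; hi=3 → [4, 8, 11, 9, 7, 6, 13, 14]
data[mid]=8>4: swap data[1],data[3]; hi=2 → [4, 9, 11, 8, 7, 6, 13, 14]
data[mid]=9>4: swap data[1],data[2]; hi=1 → [4, 11, 9, 8, 7, 6, 13, 14]
data[mid]=11>4: swap data[1],data[1]; hi=0 → [4, 11, 9, 8, 7, 6, 13, 14]
end: lo=0, hi=0; data = [4, 11, 9, 8, 7, 6, 13, 14]

[4, 11, 9, 8, 7, 6, 13, 14]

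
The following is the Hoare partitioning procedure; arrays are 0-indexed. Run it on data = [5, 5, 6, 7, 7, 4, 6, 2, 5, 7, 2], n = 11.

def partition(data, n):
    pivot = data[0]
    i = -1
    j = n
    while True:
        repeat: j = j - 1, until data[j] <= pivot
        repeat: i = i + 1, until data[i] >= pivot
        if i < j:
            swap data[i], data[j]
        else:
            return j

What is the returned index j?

pivot = data[0] = 5; i = -1, j = 11
j→10 (data[10]=2≤5), i→0 (data[0]=5≥5); i<j, swap → [2, 5, 6, 7, 7, 4, 6, 2, 5, 7, 5]
j→8 (data[8]=5≤5), i→1 (data[1]=5≥5); i<j, swap → [2, 5, 6, 7, 7, 4, 6, 2, 5, 7, 5]
j→7 (data[7]=2≤5), i→2 (data[2]=6≥5); i<j, swap → [2, 5, 2, 7, 7, 4, 6, 6, 5, 7, 5]
j→5 (data[5]=4≤5), i→3 (data[3]=7≥5); i<j, swap → [2, 5, 2, 4, 7, 7, 6, 6, 5, 7, 5]
j→3, i→4; i≥j, return j=3. data = [2, 5, 2, 4, 7, 7, 6, 6, 5, 7, 5]

3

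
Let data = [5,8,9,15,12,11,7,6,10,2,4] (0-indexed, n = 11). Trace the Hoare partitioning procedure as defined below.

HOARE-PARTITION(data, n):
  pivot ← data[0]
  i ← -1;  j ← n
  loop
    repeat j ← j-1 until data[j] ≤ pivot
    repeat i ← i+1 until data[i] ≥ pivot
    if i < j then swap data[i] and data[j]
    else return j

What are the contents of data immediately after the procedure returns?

pivot=5
j stops at 10 (4), i stops at 0 (5); swap ⇒ [4,8,9,15,12,11,7,6,10,2,5]
j stops at 9 (2), i stops at 1 (8); swap ⇒ [4,2,9,15,12,11,7,6,10,8,5]
j stops at 1, i stops at 2; i≥j ⇒ return 1. data=[4,2,9,15,12,11,7,6,10,8,5]

[4,2,9,15,12,11,7,6,10,8,5]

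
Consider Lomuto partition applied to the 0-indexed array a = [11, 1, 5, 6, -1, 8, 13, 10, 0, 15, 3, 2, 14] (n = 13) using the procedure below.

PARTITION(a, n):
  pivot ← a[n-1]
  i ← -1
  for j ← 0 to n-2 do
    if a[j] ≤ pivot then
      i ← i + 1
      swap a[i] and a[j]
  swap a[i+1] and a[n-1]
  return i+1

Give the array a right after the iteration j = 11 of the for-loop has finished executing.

[11, 1, 5, 6, -1, 8, 13, 10, 0, 3, 2, 15, 14]

pivot=14, i=-1
j=0: 11≤14, i=0, swap(0,0) ⇒ [11, 1, 5, 6, -1, 8, 13, 10, 0, 15, 3, 2, 14]
j=1: 1≤14, i=1, swap(1,1) ⇒ [11, 1, 5, 6, -1, 8, 13, 10, 0, 15, 3, 2, 14]
j=2: 5≤14, i=2, swap(2,2) ⇒ [11, 1, 5, 6, -1, 8, 13, 10, 0, 15, 3, 2, 14]
j=3: 6≤14, i=3, swap(3,3) ⇒ [11, 1, 5, 6, -1, 8, 13, 10, 0, 15, 3, 2, 14]
j=4: -1≤14, i=4, swap(4,4) ⇒ [11, 1, 5, 6, -1, 8, 13, 10, 0, 15, 3, 2, 14]
j=5: 8≤14, i=5, swap(5,5) ⇒ [11, 1, 5, 6, -1, 8, 13, 10, 0, 15, 3, 2, 14]
j=6: 13≤14, i=6, swap(6,6) ⇒ [11, 1, 5, 6, -1, 8, 13, 10, 0, 15, 3, 2, 14]
j=7: 10≤14, i=7, swap(7,7) ⇒ [11, 1, 5, 6, -1, 8, 13, 10, 0, 15, 3, 2, 14]
j=8: 0≤14, i=8, swap(8,8) ⇒ [11, 1, 5, 6, -1, 8, 13, 10, 0, 15, 3, 2, 14]
j=9: 15>14, skip
j=10: 3≤14, i=9, swap(9,10) ⇒ [11, 1, 5, 6, -1, 8, 13, 10, 0, 3, 15, 2, 14]
j=11: 2≤14, i=10, swap(10,11) ⇒ [11, 1, 5, 6, -1, 8, 13, 10, 0, 3, 2, 15, 14]
(after j=11) a = [11, 1, 5, 6, -1, 8, 13, 10, 0, 3, 2, 15, 14]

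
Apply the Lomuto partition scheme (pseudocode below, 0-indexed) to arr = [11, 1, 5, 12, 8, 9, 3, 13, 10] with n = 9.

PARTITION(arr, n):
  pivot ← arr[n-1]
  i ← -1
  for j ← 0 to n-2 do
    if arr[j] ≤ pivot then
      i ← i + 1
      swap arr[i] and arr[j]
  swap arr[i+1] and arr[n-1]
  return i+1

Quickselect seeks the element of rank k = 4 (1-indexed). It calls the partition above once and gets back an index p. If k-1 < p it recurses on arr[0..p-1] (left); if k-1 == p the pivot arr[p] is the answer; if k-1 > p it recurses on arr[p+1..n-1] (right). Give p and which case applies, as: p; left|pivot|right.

pivot = arr[8] = 10; i = -1
j=0: arr[0]=11 > 10 → no swap
j=1: arr[1]=1 ≤ 10 → i=0, swap arr[0],arr[1] → [1, 11, 5, 12, 8, 9, 3, 13, 10]
j=2: arr[2]=5 ≤ 10 → i=1, swap arr[1],arr[2] → [1, 5, 11, 12, 8, 9, 3, 13, 10]
j=3: arr[3]=12 > 10 → no swap
j=4: arr[4]=8 ≤ 10 → i=2, swap arr[2],arr[4] → [1, 5, 8, 12, 11, 9, 3, 13, 10]
j=5: arr[5]=9 ≤ 10 → i=3, swap arr[3],arr[5] → [1, 5, 8, 9, 11, 12, 3, 13, 10]
j=6: arr[6]=3 ≤ 10 → i=4, swap arr[4],arr[6] → [1, 5, 8, 9, 3, 12, 11, 13, 10]
j=7: arr[7]=13 > 10 → no swap
final swap arr[5],arr[8] → [1, 5, 8, 9, 3, 10, 11, 13, 12]; return 5
p = 5; k-1 = 3 < 5 ⇒ left

5; left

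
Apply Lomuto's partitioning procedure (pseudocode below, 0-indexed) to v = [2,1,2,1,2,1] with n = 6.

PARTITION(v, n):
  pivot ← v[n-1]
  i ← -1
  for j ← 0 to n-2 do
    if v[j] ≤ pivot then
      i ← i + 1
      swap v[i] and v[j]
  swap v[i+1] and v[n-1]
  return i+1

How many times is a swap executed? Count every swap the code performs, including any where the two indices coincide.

3

pivot = v[5] = 1; i = -1
j=0: v[0]=2 > 1 → no swap
j=1: v[1]=1 ≤ 1 → i=0, swap v[0],v[1] → [1,2,2,1,2,1]
j=2: v[2]=2 > 1 → no swap
j=3: v[3]=1 ≤ 1 → i=1, swap v[1],v[3] → [1,1,2,2,2,1]
j=4: v[4]=2 > 1 → no swap
final swap v[2],v[5] → [1,1,1,2,2,2]; return 2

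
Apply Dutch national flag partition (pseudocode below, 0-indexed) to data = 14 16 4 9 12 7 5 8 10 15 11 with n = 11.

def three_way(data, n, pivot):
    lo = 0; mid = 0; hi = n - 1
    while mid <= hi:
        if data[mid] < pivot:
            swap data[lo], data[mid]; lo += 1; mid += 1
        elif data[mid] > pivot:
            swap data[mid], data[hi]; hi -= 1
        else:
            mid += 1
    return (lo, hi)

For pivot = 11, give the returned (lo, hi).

pivot = 11; lo=0, mid=0, hi=10
data[mid]=14>11: swap data[0],data[10]; hi=9 → 11 16 4 9 12 7 5 8 10 15 14
data[mid]=11=11: mid=1
data[mid]=16>11: swap data[1],data[9]; hi=8 → 11 15 4 9 12 7 5 8 10 16 14
data[mid]=15>11: swap data[1],data[8]; hi=7 → 11 10 4 9 12 7 5 8 15 16 14
data[mid]=10<11: swap data[0],data[1]; lo=1,mid=2 → 10 11 4 9 12 7 5 8 15 16 14
data[mid]=4<11: swap data[1],data[2]; lo=2,mid=3 → 10 4 11 9 12 7 5 8 15 16 14
data[mid]=9<11: swap data[2],data[3]; lo=3,mid=4 → 10 4 9 11 12 7 5 8 15 16 14
data[mid]=12>11: swap data[4],data[7]; hi=6 → 10 4 9 11 8 7 5 12 15 16 14
data[mid]=8<11: swap data[3],data[4]; lo=4,mid=5 → 10 4 9 8 11 7 5 12 15 16 14
data[mid]=7<11: swap data[4],data[5]; lo=5,mid=6 → 10 4 9 8 7 11 5 12 15 16 14
data[mid]=5<11: swap data[5],data[6]; lo=6,mid=7 → 10 4 9 8 7 5 11 12 15 16 14
end: lo=6, hi=6; data = 10 4 9 8 7 5 11 12 15 16 14

(6, 6)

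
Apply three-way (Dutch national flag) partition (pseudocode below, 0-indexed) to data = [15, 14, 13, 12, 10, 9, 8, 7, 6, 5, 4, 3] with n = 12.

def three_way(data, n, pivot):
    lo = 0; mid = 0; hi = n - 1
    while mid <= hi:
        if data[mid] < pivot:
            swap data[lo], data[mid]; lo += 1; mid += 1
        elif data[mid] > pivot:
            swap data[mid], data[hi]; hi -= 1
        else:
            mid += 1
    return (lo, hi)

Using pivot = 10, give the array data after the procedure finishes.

lo=0 mid=0 hi=11
15>10: swap(0,11), hi=10 ⇒ [3, 14, 13, 12, 10, 9, 8, 7, 6, 5, 4, 15]
3<10: swap(0,0), lo=1 mid=1 ⇒ [3, 14, 13, 12, 10, 9, 8, 7, 6, 5, 4, 15]
14>10: swap(1,10), hi=9 ⇒ [3, 4, 13, 12, 10, 9, 8, 7, 6, 5, 14, 15]
4<10: swap(1,1), lo=2 mid=2 ⇒ [3, 4, 13, 12, 10, 9, 8, 7, 6, 5, 14, 15]
13>10: swap(2,9), hi=8 ⇒ [3, 4, 5, 12, 10, 9, 8, 7, 6, 13, 14, 15]
5<10: swap(2,2), lo=3 mid=3 ⇒ [3, 4, 5, 12, 10, 9, 8, 7, 6, 13, 14, 15]
12>10: swap(3,8), hi=7 ⇒ [3, 4, 5, 6, 10, 9, 8, 7, 12, 13, 14, 15]
6<10: swap(3,3), lo=4 mid=4 ⇒ [3, 4, 5, 6, 10, 9, 8, 7, 12, 13, 14, 15]
10=10: mid=5
9<10: swap(4,5), lo=5 mid=6 ⇒ [3, 4, 5, 6, 9, 10, 8, 7, 12, 13, 14, 15]
8<10: swap(5,6), lo=6 mid=7 ⇒ [3, 4, 5, 6, 9, 8, 10, 7, 12, 13, 14, 15]
7<10: swap(6,7), lo=7 mid=8 ⇒ [3, 4, 5, 6, 9, 8, 7, 10, 12, 13, 14, 15]
done. lo=7 hi=7; data=[3, 4, 5, 6, 9, 8, 7, 10, 12, 13, 14, 15]

[3, 4, 5, 6, 9, 8, 7, 10, 12, 13, 14, 15]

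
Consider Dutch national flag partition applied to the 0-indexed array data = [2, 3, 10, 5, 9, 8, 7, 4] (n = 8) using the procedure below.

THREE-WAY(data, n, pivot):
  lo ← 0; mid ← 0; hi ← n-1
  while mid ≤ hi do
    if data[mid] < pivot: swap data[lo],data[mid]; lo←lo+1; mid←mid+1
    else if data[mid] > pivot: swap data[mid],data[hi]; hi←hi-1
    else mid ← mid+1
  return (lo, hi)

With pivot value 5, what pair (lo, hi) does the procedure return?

(3, 3)

lo=0 mid=0 hi=7
2<5: swap(0,0), lo=1 mid=1 ⇒ [2, 3, 10, 5, 9, 8, 7, 4]
3<5: swap(1,1), lo=2 mid=2 ⇒ [2, 3, 10, 5, 9, 8, 7, 4]
10>5: swap(2,7), hi=6 ⇒ [2, 3, 4, 5, 9, 8, 7, 10]
4<5: swap(2,2), lo=3 mid=3 ⇒ [2, 3, 4, 5, 9, 8, 7, 10]
5=5: mid=4
9>5: swap(4,6), hi=5 ⇒ [2, 3, 4, 5, 7, 8, 9, 10]
7>5: swap(4,5), hi=4 ⇒ [2, 3, 4, 5, 8, 7, 9, 10]
8>5: swap(4,4), hi=3 ⇒ [2, 3, 4, 5, 8, 7, 9, 10]
done. lo=3 hi=3; data=[2, 3, 4, 5, 8, 7, 9, 10]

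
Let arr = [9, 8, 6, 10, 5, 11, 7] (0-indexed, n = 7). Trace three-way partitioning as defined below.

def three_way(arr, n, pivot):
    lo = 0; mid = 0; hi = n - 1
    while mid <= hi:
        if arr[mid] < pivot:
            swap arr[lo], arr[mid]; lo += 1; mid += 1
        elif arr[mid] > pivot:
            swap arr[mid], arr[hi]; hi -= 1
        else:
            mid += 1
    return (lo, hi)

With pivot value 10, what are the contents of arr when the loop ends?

lo=0 mid=0 hi=6
9<10: swap(0,0), lo=1 mid=1 ⇒ [9, 8, 6, 10, 5, 11, 7]
8<10: swap(1,1), lo=2 mid=2 ⇒ [9, 8, 6, 10, 5, 11, 7]
6<10: swap(2,2), lo=3 mid=3 ⇒ [9, 8, 6, 10, 5, 11, 7]
10=10: mid=4
5<10: swap(3,4), lo=4 mid=5 ⇒ [9, 8, 6, 5, 10, 11, 7]
11>10: swap(5,6), hi=5 ⇒ [9, 8, 6, 5, 10, 7, 11]
7<10: swap(4,5), lo=5 mid=6 ⇒ [9, 8, 6, 5, 7, 10, 11]
done. lo=5 hi=5; arr=[9, 8, 6, 5, 7, 10, 11]

[9, 8, 6, 5, 7, 10, 11]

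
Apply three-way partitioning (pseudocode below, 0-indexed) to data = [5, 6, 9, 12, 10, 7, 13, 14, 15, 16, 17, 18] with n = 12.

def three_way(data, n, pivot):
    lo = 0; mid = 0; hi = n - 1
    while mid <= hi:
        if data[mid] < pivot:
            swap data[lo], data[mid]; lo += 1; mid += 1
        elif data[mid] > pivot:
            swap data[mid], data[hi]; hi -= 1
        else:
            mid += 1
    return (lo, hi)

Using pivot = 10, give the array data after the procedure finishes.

[5, 6, 9, 7, 10, 13, 14, 15, 16, 17, 18, 12]

lo=0 mid=0 hi=11
5<10: swap(0,0), lo=1 mid=1 ⇒ [5, 6, 9, 12, 10, 7, 13, 14, 15, 16, 17, 18]
6<10: swap(1,1), lo=2 mid=2 ⇒ [5, 6, 9, 12, 10, 7, 13, 14, 15, 16, 17, 18]
9<10: swap(2,2), lo=3 mid=3 ⇒ [5, 6, 9, 12, 10, 7, 13, 14, 15, 16, 17, 18]
12>10: swap(3,11), hi=10 ⇒ [5, 6, 9, 18, 10, 7, 13, 14, 15, 16, 17, 12]
18>10: swap(3,10), hi=9 ⇒ [5, 6, 9, 17, 10, 7, 13, 14, 15, 16, 18, 12]
17>10: swap(3,9), hi=8 ⇒ [5, 6, 9, 16, 10, 7, 13, 14, 15, 17, 18, 12]
16>10: swap(3,8), hi=7 ⇒ [5, 6, 9, 15, 10, 7, 13, 14, 16, 17, 18, 12]
15>10: swap(3,7), hi=6 ⇒ [5, 6, 9, 14, 10, 7, 13, 15, 16, 17, 18, 12]
14>10: swap(3,6), hi=5 ⇒ [5, 6, 9, 13, 10, 7, 14, 15, 16, 17, 18, 12]
13>10: swap(3,5), hi=4 ⇒ [5, 6, 9, 7, 10, 13, 14, 15, 16, 17, 18, 12]
7<10: swap(3,3), lo=4 mid=4 ⇒ [5, 6, 9, 7, 10, 13, 14, 15, 16, 17, 18, 12]
10=10: mid=5
done. lo=4 hi=4; data=[5, 6, 9, 7, 10, 13, 14, 15, 16, 17, 18, 12]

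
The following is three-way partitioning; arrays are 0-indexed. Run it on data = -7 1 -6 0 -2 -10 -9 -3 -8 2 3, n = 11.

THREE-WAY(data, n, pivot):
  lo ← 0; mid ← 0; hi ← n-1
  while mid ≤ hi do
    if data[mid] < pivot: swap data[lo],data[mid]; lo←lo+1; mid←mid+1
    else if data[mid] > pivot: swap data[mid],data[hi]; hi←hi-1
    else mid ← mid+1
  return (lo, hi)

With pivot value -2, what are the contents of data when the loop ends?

-7 -8 -6 -3 -10 -9 -2 0 2 3 1

lo=0 mid=0 hi=10
-7<-2: swap(0,0), lo=1 mid=1 ⇒ -7 1 -6 0 -2 -10 -9 -3 -8 2 3
1>-2: swap(1,10), hi=9 ⇒ -7 3 -6 0 -2 -10 -9 -3 -8 2 1
3>-2: swap(1,9), hi=8 ⇒ -7 2 -6 0 -2 -10 -9 -3 -8 3 1
2>-2: swap(1,8), hi=7 ⇒ -7 -8 -6 0 -2 -10 -9 -3 2 3 1
-8<-2: swap(1,1), lo=2 mid=2 ⇒ -7 -8 -6 0 -2 -10 -9 -3 2 3 1
-6<-2: swap(2,2), lo=3 mid=3 ⇒ -7 -8 -6 0 -2 -10 -9 -3 2 3 1
0>-2: swap(3,7), hi=6 ⇒ -7 -8 -6 -3 -2 -10 -9 0 2 3 1
-3<-2: swap(3,3), lo=4 mid=4 ⇒ -7 -8 -6 -3 -2 -10 -9 0 2 3 1
-2=-2: mid=5
-10<-2: swap(4,5), lo=5 mid=6 ⇒ -7 -8 -6 -3 -10 -2 -9 0 2 3 1
-9<-2: swap(5,6), lo=6 mid=7 ⇒ -7 -8 -6 -3 -10 -9 -2 0 2 3 1
done. lo=6 hi=6; data=-7 -8 -6 -3 -10 -9 -2 0 2 3 1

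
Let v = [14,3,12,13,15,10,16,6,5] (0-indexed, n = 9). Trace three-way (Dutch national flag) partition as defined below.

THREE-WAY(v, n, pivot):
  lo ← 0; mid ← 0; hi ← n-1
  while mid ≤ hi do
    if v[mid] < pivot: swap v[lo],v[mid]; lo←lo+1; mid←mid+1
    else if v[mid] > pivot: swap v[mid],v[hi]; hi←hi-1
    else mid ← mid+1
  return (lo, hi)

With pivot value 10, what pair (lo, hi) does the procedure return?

(3, 3)

lo=0 mid=0 hi=8
14>10: swap(0,8), hi=7 ⇒ [5,3,12,13,15,10,16,6,14]
5<10: swap(0,0), lo=1 mid=1 ⇒ [5,3,12,13,15,10,16,6,14]
3<10: swap(1,1), lo=2 mid=2 ⇒ [5,3,12,13,15,10,16,6,14]
12>10: swap(2,7), hi=6 ⇒ [5,3,6,13,15,10,16,12,14]
6<10: swap(2,2), lo=3 mid=3 ⇒ [5,3,6,13,15,10,16,12,14]
13>10: swap(3,6), hi=5 ⇒ [5,3,6,16,15,10,13,12,14]
16>10: swap(3,5), hi=4 ⇒ [5,3,6,10,15,16,13,12,14]
10=10: mid=4
15>10: swap(4,4), hi=3 ⇒ [5,3,6,10,15,16,13,12,14]
done. lo=3 hi=3; v=[5,3,6,10,15,16,13,12,14]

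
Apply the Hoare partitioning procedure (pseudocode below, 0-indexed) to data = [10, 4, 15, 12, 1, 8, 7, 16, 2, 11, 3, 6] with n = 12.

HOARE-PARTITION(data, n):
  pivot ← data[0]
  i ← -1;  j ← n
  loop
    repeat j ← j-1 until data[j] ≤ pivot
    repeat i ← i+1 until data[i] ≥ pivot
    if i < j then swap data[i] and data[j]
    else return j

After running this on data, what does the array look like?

pivot = data[0] = 10; i = -1, j = 12
j→11 (data[11]=6≤10), i→0 (data[0]=10≥10); i<j, swap → [6, 4, 15, 12, 1, 8, 7, 16, 2, 11, 3, 10]
j→10 (data[10]=3≤10), i→2 (data[2]=15≥10); i<j, swap → [6, 4, 3, 12, 1, 8, 7, 16, 2, 11, 15, 10]
j→8 (data[8]=2≤10), i→3 (data[3]=12≥10); i<j, swap → [6, 4, 3, 2, 1, 8, 7, 16, 12, 11, 15, 10]
j→6, i→7; i≥j, return j=6. data = [6, 4, 3, 2, 1, 8, 7, 16, 12, 11, 15, 10]

[6, 4, 3, 2, 1, 8, 7, 16, 12, 11, 15, 10]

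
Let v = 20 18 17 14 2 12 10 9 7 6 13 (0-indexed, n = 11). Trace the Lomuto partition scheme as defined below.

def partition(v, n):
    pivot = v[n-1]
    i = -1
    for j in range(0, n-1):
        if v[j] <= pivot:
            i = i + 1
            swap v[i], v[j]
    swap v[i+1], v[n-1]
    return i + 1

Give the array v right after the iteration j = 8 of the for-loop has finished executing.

pivot=13, i=-1
j=0: 20>13, skip
j=1: 18>13, skip
j=2: 17>13, skip
j=3: 14>13, skip
j=4: 2≤13, i=0, swap(0,4) ⇒ 2 18 17 14 20 12 10 9 7 6 13
j=5: 12≤13, i=1, swap(1,5) ⇒ 2 12 17 14 20 18 10 9 7 6 13
j=6: 10≤13, i=2, swap(2,6) ⇒ 2 12 10 14 20 18 17 9 7 6 13
j=7: 9≤13, i=3, swap(3,7) ⇒ 2 12 10 9 20 18 17 14 7 6 13
j=8: 7≤13, i=4, swap(4,8) ⇒ 2 12 10 9 7 18 17 14 20 6 13
(after j=8) v = 2 12 10 9 7 18 17 14 20 6 13

2 12 10 9 7 18 17 14 20 6 13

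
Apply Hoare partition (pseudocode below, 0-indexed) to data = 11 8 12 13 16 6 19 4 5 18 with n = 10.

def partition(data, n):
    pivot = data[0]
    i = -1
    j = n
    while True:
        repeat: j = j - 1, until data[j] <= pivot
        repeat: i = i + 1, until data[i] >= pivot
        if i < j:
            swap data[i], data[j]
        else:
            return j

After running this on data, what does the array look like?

pivot = data[0] = 11; i = -1, j = 10
j→8 (data[8]=5≤11), i→0 (data[0]=11≥11); i<j, swap → 5 8 12 13 16 6 19 4 11 18
j→7 (data[7]=4≤11), i→2 (data[2]=12≥11); i<j, swap → 5 8 4 13 16 6 19 12 11 18
j→5 (data[5]=6≤11), i→3 (data[3]=13≥11); i<j, swap → 5 8 4 6 16 13 19 12 11 18
j→3, i→4; i≥j, return j=3. data = 5 8 4 6 16 13 19 12 11 18

5 8 4 6 16 13 19 12 11 18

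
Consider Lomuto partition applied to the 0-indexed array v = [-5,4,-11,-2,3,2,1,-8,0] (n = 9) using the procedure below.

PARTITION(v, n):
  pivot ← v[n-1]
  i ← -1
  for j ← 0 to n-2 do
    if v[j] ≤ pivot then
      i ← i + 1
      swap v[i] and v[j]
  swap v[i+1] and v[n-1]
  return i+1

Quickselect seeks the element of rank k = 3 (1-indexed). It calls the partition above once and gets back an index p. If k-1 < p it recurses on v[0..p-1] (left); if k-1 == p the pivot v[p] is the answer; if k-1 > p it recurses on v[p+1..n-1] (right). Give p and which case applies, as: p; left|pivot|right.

4; left

pivot=0, i=-1
j=0: -5≤0, i=0, swap(0,0) ⇒ [-5,4,-11,-2,3,2,1,-8,0]
j=1: 4>0, skip
j=2: -11≤0, i=1, swap(1,2) ⇒ [-5,-11,4,-2,3,2,1,-8,0]
j=3: -2≤0, i=2, swap(2,3) ⇒ [-5,-11,-2,4,3,2,1,-8,0]
j=4: 3>0, skip
j=5: 2>0, skip
j=6: 1>0, skip
j=7: -8≤0, i=3, swap(3,7) ⇒ [-5,-11,-2,-8,3,2,1,4,0]
swap(4,8) ⇒ [-5,-11,-2,-8,0,2,1,4,3]; return 4
p = 4; k-1 = 2 < 4 ⇒ left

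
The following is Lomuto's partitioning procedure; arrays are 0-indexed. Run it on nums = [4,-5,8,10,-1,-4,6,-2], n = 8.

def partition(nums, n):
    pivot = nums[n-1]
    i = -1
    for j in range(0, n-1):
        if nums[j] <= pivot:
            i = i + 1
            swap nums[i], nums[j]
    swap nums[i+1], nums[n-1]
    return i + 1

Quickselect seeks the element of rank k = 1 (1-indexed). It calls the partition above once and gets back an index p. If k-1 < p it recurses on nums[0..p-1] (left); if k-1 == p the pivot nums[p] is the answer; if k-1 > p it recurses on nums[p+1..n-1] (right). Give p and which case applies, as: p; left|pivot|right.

pivot = nums[7] = -2; i = -1
j=0: nums[0]=4 > -2 → no swap
j=1: nums[1]=-5 ≤ -2 → i=0, swap nums[0],nums[1] → [-5,4,8,10,-1,-4,6,-2]
j=2: nums[2]=8 > -2 → no swap
j=3: nums[3]=10 > -2 → no swap
j=4: nums[4]=-1 > -2 → no swap
j=5: nums[5]=-4 ≤ -2 → i=1, swap nums[1],nums[5] → [-5,-4,8,10,-1,4,6,-2]
j=6: nums[6]=6 > -2 → no swap
final swap nums[2],nums[7] → [-5,-4,-2,10,-1,4,6,8]; return 2
p = 2; k-1 = 0 < 2 ⇒ left

2; left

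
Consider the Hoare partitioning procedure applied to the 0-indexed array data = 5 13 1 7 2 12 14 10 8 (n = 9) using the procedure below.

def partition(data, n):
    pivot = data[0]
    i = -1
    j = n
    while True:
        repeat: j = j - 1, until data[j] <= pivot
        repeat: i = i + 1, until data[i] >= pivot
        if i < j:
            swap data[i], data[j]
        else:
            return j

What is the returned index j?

pivot=5
j stops at 4 (2), i stops at 0 (5); swap ⇒ 2 13 1 7 5 12 14 10 8
j stops at 2 (1), i stops at 1 (13); swap ⇒ 2 1 13 7 5 12 14 10 8
j stops at 1, i stops at 2; i≥j ⇒ return 1. data=2 1 13 7 5 12 14 10 8

1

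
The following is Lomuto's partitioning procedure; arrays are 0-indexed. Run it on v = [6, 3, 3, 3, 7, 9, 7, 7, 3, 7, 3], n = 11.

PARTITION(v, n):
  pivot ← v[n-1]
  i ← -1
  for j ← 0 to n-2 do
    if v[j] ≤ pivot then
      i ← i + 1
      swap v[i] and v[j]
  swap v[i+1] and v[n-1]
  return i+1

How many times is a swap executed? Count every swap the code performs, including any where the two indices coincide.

pivot=3, i=-1
j=0: 6>3, skip
j=1: 3≤3, i=0, swap(0,1) ⇒ [3, 6, 3, 3, 7, 9, 7, 7, 3, 7, 3]
j=2: 3≤3, i=1, swap(1,2) ⇒ [3, 3, 6, 3, 7, 9, 7, 7, 3, 7, 3]
j=3: 3≤3, i=2, swap(2,3) ⇒ [3, 3, 3, 6, 7, 9, 7, 7, 3, 7, 3]
j=4: 7>3, skip
j=5: 9>3, skip
j=6: 7>3, skip
j=7: 7>3, skip
j=8: 3≤3, i=3, swap(3,8) ⇒ [3, 3, 3, 3, 7, 9, 7, 7, 6, 7, 3]
j=9: 7>3, skip
swap(4,10) ⇒ [3, 3, 3, 3, 3, 9, 7, 7, 6, 7, 7]; return 4

5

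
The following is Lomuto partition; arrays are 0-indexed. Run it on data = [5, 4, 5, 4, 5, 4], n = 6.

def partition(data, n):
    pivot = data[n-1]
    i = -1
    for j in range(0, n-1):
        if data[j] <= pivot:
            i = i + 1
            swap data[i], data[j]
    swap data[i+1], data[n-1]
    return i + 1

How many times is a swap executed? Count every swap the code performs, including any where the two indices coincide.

pivot=4, i=-1
j=0: 5>4, skip
j=1: 4≤4, i=0, swap(0,1) ⇒ [4, 5, 5, 4, 5, 4]
j=2: 5>4, skip
j=3: 4≤4, i=1, swap(1,3) ⇒ [4, 4, 5, 5, 5, 4]
j=4: 5>4, skip
swap(2,5) ⇒ [4, 4, 4, 5, 5, 5]; return 2

3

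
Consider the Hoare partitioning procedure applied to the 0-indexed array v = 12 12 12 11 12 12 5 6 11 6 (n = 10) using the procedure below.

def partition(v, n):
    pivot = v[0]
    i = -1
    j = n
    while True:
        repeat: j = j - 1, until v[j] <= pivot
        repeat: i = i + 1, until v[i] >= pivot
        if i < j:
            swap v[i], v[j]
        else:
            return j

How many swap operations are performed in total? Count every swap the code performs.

pivot = v[0] = 12; i = -1, j = 10
j→9 (v[9]=6≤12), i→0 (v[0]=12≥12); i<j, swap → 6 12 12 11 12 12 5 6 11 12
j→8 (v[8]=11≤12), i→1 (v[1]=12≥12); i<j, swap → 6 11 12 11 12 12 5 6 12 12
j→7 (v[7]=6≤12), i→2 (v[2]=12≥12); i<j, swap → 6 11 6 11 12 12 5 12 12 12
j→6 (v[6]=5≤12), i→4 (v[4]=12≥12); i<j, swap → 6 11 6 11 5 12 12 12 12 12
j→5, i→5; i≥j, return j=5. v = 6 11 6 11 5 12 12 12 12 12

4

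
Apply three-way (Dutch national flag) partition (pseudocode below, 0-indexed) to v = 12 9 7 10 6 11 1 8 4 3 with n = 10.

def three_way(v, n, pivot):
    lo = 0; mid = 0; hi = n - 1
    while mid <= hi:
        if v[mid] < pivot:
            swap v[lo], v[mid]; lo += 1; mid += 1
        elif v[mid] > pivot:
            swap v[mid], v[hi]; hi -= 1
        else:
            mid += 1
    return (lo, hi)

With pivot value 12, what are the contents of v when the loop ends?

9 7 10 6 11 1 8 4 3 12

lo=0 mid=0 hi=9
12=12: mid=1
9<12: swap(0,1), lo=1 mid=2 ⇒ 9 12 7 10 6 11 1 8 4 3
7<12: swap(1,2), lo=2 mid=3 ⇒ 9 7 12 10 6 11 1 8 4 3
10<12: swap(2,3), lo=3 mid=4 ⇒ 9 7 10 12 6 11 1 8 4 3
6<12: swap(3,4), lo=4 mid=5 ⇒ 9 7 10 6 12 11 1 8 4 3
11<12: swap(4,5), lo=5 mid=6 ⇒ 9 7 10 6 11 12 1 8 4 3
1<12: swap(5,6), lo=6 mid=7 ⇒ 9 7 10 6 11 1 12 8 4 3
8<12: swap(6,7), lo=7 mid=8 ⇒ 9 7 10 6 11 1 8 12 4 3
4<12: swap(7,8), lo=8 mid=9 ⇒ 9 7 10 6 11 1 8 4 12 3
3<12: swap(8,9), lo=9 mid=10 ⇒ 9 7 10 6 11 1 8 4 3 12
done. lo=9 hi=9; v=9 7 10 6 11 1 8 4 3 12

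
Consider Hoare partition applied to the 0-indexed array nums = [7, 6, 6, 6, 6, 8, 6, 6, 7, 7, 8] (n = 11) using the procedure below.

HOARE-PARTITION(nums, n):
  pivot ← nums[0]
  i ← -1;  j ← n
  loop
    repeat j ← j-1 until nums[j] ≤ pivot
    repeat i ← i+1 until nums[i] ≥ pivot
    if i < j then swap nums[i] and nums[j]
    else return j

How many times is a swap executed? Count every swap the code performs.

pivot = nums[0] = 7; i = -1, j = 11
j→9 (nums[9]=7≤7), i→0 (nums[0]=7≥7); i<j, swap → [7, 6, 6, 6, 6, 8, 6, 6, 7, 7, 8]
j→8 (nums[8]=7≤7), i→5 (nums[5]=8≥7); i<j, swap → [7, 6, 6, 6, 6, 7, 6, 6, 8, 7, 8]
j→7, i→8; i≥j, return j=7. nums = [7, 6, 6, 6, 6, 7, 6, 6, 8, 7, 8]

2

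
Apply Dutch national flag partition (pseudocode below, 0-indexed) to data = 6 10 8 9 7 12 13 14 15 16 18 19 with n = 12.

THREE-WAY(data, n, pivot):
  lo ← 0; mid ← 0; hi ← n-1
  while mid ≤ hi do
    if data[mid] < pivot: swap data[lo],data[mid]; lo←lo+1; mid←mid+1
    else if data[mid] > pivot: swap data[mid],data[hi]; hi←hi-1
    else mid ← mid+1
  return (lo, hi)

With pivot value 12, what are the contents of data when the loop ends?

lo=0 mid=0 hi=11
6<12: swap(0,0), lo=1 mid=1 ⇒ 6 10 8 9 7 12 13 14 15 16 18 19
10<12: swap(1,1), lo=2 mid=2 ⇒ 6 10 8 9 7 12 13 14 15 16 18 19
8<12: swap(2,2), lo=3 mid=3 ⇒ 6 10 8 9 7 12 13 14 15 16 18 19
9<12: swap(3,3), lo=4 mid=4 ⇒ 6 10 8 9 7 12 13 14 15 16 18 19
7<12: swap(4,4), lo=5 mid=5 ⇒ 6 10 8 9 7 12 13 14 15 16 18 19
12=12: mid=6
13>12: swap(6,11), hi=10 ⇒ 6 10 8 9 7 12 19 14 15 16 18 13
19>12: swap(6,10), hi=9 ⇒ 6 10 8 9 7 12 18 14 15 16 19 13
18>12: swap(6,9), hi=8 ⇒ 6 10 8 9 7 12 16 14 15 18 19 13
16>12: swap(6,8), hi=7 ⇒ 6 10 8 9 7 12 15 14 16 18 19 13
15>12: swap(6,7), hi=6 ⇒ 6 10 8 9 7 12 14 15 16 18 19 13
14>12: swap(6,6), hi=5 ⇒ 6 10 8 9 7 12 14 15 16 18 19 13
done. lo=5 hi=5; data=6 10 8 9 7 12 14 15 16 18 19 13

6 10 8 9 7 12 14 15 16 18 19 13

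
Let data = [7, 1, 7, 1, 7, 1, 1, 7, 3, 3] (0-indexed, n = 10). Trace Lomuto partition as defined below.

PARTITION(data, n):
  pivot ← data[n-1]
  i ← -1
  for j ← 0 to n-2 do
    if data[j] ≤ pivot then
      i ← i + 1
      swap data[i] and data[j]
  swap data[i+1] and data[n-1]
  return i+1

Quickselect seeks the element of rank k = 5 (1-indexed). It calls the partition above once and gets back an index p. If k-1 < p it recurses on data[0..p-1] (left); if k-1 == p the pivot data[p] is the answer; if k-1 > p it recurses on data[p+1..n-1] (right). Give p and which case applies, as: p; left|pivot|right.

pivot = data[9] = 3; i = -1
j=0: data[0]=7 > 3 → no swap
j=1: data[1]=1 ≤ 3 → i=0, swap data[0],data[1] → [1, 7, 7, 1, 7, 1, 1, 7, 3, 3]
j=2: data[2]=7 > 3 → no swap
j=3: data[3]=1 ≤ 3 → i=1, swap data[1],data[3] → [1, 1, 7, 7, 7, 1, 1, 7, 3, 3]
j=4: data[4]=7 > 3 → no swap
j=5: data[5]=1 ≤ 3 → i=2, swap data[2],data[5] → [1, 1, 1, 7, 7, 7, 1, 7, 3, 3]
j=6: data[6]=1 ≤ 3 → i=3, swap data[3],data[6] → [1, 1, 1, 1, 7, 7, 7, 7, 3, 3]
j=7: data[7]=7 > 3 → no swap
j=8: data[8]=3 ≤ 3 → i=4, swap data[4],data[8] → [1, 1, 1, 1, 3, 7, 7, 7, 7, 3]
final swap data[5],data[9] → [1, 1, 1, 1, 3, 3, 7, 7, 7, 7]; return 5
p = 5; k-1 = 4 < 5 ⇒ left

5; left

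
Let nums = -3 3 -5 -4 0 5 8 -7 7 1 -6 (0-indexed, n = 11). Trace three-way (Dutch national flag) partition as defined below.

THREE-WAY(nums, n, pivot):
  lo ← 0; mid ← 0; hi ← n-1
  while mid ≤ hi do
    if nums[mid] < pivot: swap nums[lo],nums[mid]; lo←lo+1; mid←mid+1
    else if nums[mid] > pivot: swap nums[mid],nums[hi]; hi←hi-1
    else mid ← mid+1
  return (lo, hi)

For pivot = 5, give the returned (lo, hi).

(8, 8)

pivot = 5; lo=0, mid=0, hi=10
nums[mid]=-3<5: swap nums[0],nums[0]; lo=1,mid=1 → -3 3 -5 -4 0 5 8 -7 7 1 -6
nums[mid]=3<5: swap nums[1],nums[1]; lo=2,mid=2 → -3 3 -5 -4 0 5 8 -7 7 1 -6
nums[mid]=-5<5: swap nums[2],nums[2]; lo=3,mid=3 → -3 3 -5 -4 0 5 8 -7 7 1 -6
nums[mid]=-4<5: swap nums[3],nums[3]; lo=4,mid=4 → -3 3 -5 -4 0 5 8 -7 7 1 -6
nums[mid]=0<5: swap nums[4],nums[4]; lo=5,mid=5 → -3 3 -5 -4 0 5 8 -7 7 1 -6
nums[mid]=5=5: mid=6
nums[mid]=8>5: swap nums[6],nums[10]; hi=9 → -3 3 -5 -4 0 5 -6 -7 7 1 8
nums[mid]=-6<5: swap nums[5],nums[6]; lo=6,mid=7 → -3 3 -5 -4 0 -6 5 -7 7 1 8
nums[mid]=-7<5: swap nums[6],nums[7]; lo=7,mid=8 → -3 3 -5 -4 0 -6 -7 5 7 1 8
nums[mid]=7>5: swap nums[8],nums[9]; hi=8 → -3 3 -5 -4 0 -6 -7 5 1 7 8
nums[mid]=1<5: swap nums[7],nums[8]; lo=8,mid=9 → -3 3 -5 -4 0 -6 -7 1 5 7 8
end: lo=8, hi=8; nums = -3 3 -5 -4 0 -6 -7 1 5 7 8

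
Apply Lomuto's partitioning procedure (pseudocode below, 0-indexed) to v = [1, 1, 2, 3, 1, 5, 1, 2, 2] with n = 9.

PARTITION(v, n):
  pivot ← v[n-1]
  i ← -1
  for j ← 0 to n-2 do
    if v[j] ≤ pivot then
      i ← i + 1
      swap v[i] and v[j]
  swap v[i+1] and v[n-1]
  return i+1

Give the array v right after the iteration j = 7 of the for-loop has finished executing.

pivot = v[8] = 2; i = -1
j=0: v[0]=1 ≤ 2 → i=0, swap v[0],v[0] (no change) → [1, 1, 2, 3, 1, 5, 1, 2, 2]
j=1: v[1]=1 ≤ 2 → i=1, swap v[1],v[1] (no change) → [1, 1, 2, 3, 1, 5, 1, 2, 2]
j=2: v[2]=2 ≤ 2 → i=2, swap v[2],v[2] (no change) → [1, 1, 2, 3, 1, 5, 1, 2, 2]
j=3: v[3]=3 > 2 → no swap
j=4: v[4]=1 ≤ 2 → i=3, swap v[3],v[4] → [1, 1, 2, 1, 3, 5, 1, 2, 2]
j=5: v[5]=5 > 2 → no swap
j=6: v[6]=1 ≤ 2 → i=4, swap v[4],v[6] → [1, 1, 2, 1, 1, 5, 3, 2, 2]
j=7: v[7]=2 ≤ 2 → i=5, swap v[5],v[7] → [1, 1, 2, 1, 1, 2, 3, 5, 2]
(after j=7) v = [1, 1, 2, 1, 1, 2, 3, 5, 2]

[1, 1, 2, 1, 1, 2, 3, 5, 2]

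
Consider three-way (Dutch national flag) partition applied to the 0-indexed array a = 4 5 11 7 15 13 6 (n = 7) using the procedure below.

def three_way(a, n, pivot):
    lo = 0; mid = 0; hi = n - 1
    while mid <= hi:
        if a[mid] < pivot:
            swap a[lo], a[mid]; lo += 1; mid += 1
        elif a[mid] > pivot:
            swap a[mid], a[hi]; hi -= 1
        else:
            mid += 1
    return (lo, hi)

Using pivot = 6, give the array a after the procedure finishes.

4 5 6 15 13 7 11

lo=0 mid=0 hi=6
4<6: swap(0,0), lo=1 mid=1 ⇒ 4 5 11 7 15 13 6
5<6: swap(1,1), lo=2 mid=2 ⇒ 4 5 11 7 15 13 6
11>6: swap(2,6), hi=5 ⇒ 4 5 6 7 15 13 11
6=6: mid=3
7>6: swap(3,5), hi=4 ⇒ 4 5 6 13 15 7 11
13>6: swap(3,4), hi=3 ⇒ 4 5 6 15 13 7 11
15>6: swap(3,3), hi=2 ⇒ 4 5 6 15 13 7 11
done. lo=2 hi=2; a=4 5 6 15 13 7 11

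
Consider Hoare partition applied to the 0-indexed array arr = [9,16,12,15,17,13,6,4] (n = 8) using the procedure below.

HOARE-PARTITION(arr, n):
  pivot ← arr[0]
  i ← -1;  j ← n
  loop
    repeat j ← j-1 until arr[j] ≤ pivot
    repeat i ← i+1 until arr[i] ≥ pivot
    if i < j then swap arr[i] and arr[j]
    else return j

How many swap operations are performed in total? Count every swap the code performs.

pivot=9
j stops at 7 (4), i stops at 0 (9); swap ⇒ [4,16,12,15,17,13,6,9]
j stops at 6 (6), i stops at 1 (16); swap ⇒ [4,6,12,15,17,13,16,9]
j stops at 1, i stops at 2; i≥j ⇒ return 1. arr=[4,6,12,15,17,13,16,9]

2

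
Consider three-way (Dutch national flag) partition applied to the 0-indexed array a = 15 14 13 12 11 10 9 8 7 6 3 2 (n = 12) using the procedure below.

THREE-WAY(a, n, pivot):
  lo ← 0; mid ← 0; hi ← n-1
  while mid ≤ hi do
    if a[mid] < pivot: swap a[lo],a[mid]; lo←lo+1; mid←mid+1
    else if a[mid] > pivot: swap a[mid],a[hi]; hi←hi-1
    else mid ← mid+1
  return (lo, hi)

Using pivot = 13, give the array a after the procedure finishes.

lo=0 mid=0 hi=11
15>13: swap(0,11), hi=10 ⇒ 2 14 13 12 11 10 9 8 7 6 3 15
2<13: swap(0,0), lo=1 mid=1 ⇒ 2 14 13 12 11 10 9 8 7 6 3 15
14>13: swap(1,10), hi=9 ⇒ 2 3 13 12 11 10 9 8 7 6 14 15
3<13: swap(1,1), lo=2 mid=2 ⇒ 2 3 13 12 11 10 9 8 7 6 14 15
13=13: mid=3
12<13: swap(2,3), lo=3 mid=4 ⇒ 2 3 12 13 11 10 9 8 7 6 14 15
11<13: swap(3,4), lo=4 mid=5 ⇒ 2 3 12 11 13 10 9 8 7 6 14 15
10<13: swap(4,5), lo=5 mid=6 ⇒ 2 3 12 11 10 13 9 8 7 6 14 15
9<13: swap(5,6), lo=6 mid=7 ⇒ 2 3 12 11 10 9 13 8 7 6 14 15
8<13: swap(6,7), lo=7 mid=8 ⇒ 2 3 12 11 10 9 8 13 7 6 14 15
7<13: swap(7,8), lo=8 mid=9 ⇒ 2 3 12 11 10 9 8 7 13 6 14 15
6<13: swap(8,9), lo=9 mid=10 ⇒ 2 3 12 11 10 9 8 7 6 13 14 15
done. lo=9 hi=9; a=2 3 12 11 10 9 8 7 6 13 14 15

2 3 12 11 10 9 8 7 6 13 14 15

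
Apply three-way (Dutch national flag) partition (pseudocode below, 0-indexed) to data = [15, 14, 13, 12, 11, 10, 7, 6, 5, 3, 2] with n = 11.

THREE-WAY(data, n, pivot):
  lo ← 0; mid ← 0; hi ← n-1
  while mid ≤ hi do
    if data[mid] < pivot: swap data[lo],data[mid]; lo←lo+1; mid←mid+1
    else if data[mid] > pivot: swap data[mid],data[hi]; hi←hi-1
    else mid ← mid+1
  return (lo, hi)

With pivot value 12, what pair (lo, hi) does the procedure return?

(7, 7)

lo=0 mid=0 hi=10
15>12: swap(0,10), hi=9 ⇒ [2, 14, 13, 12, 11, 10, 7, 6, 5, 3, 15]
2<12: swap(0,0), lo=1 mid=1 ⇒ [2, 14, 13, 12, 11, 10, 7, 6, 5, 3, 15]
14>12: swap(1,9), hi=8 ⇒ [2, 3, 13, 12, 11, 10, 7, 6, 5, 14, 15]
3<12: swap(1,1), lo=2 mid=2 ⇒ [2, 3, 13, 12, 11, 10, 7, 6, 5, 14, 15]
13>12: swap(2,8), hi=7 ⇒ [2, 3, 5, 12, 11, 10, 7, 6, 13, 14, 15]
5<12: swap(2,2), lo=3 mid=3 ⇒ [2, 3, 5, 12, 11, 10, 7, 6, 13, 14, 15]
12=12: mid=4
11<12: swap(3,4), lo=4 mid=5 ⇒ [2, 3, 5, 11, 12, 10, 7, 6, 13, 14, 15]
10<12: swap(4,5), lo=5 mid=6 ⇒ [2, 3, 5, 11, 10, 12, 7, 6, 13, 14, 15]
7<12: swap(5,6), lo=6 mid=7 ⇒ [2, 3, 5, 11, 10, 7, 12, 6, 13, 14, 15]
6<12: swap(6,7), lo=7 mid=8 ⇒ [2, 3, 5, 11, 10, 7, 6, 12, 13, 14, 15]
done. lo=7 hi=7; data=[2, 3, 5, 11, 10, 7, 6, 12, 13, 14, 15]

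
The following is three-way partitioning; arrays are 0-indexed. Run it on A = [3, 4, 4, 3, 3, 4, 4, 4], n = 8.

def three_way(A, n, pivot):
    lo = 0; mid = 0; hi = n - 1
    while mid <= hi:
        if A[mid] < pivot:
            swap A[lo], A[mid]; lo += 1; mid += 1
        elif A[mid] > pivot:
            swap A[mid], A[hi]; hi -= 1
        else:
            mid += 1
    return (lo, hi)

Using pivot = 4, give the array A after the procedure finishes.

[3, 3, 3, 4, 4, 4, 4, 4]

pivot = 4; lo=0, mid=0, hi=7
A[mid]=3<4: swap A[0],A[0]; lo=1,mid=1 → [3, 4, 4, 3, 3, 4, 4, 4]
A[mid]=4=4: mid=2
A[mid]=4=4: mid=3
A[mid]=3<4: swap A[1],A[3]; lo=2,mid=4 → [3, 3, 4, 4, 3, 4, 4, 4]
A[mid]=3<4: swap A[2],A[4]; lo=3,mid=5 → [3, 3, 3, 4, 4, 4, 4, 4]
A[mid]=4=4: mid=6
A[mid]=4=4: mid=7
A[mid]=4=4: mid=8
end: lo=3, hi=7; A = [3, 3, 3, 4, 4, 4, 4, 4]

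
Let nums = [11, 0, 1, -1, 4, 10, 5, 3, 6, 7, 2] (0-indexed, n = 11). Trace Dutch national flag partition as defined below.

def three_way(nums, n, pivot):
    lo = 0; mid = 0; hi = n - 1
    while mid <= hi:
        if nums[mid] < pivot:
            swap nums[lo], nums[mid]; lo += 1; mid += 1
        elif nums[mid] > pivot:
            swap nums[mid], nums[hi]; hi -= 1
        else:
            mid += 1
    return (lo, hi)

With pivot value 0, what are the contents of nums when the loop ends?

pivot = 0; lo=0, mid=0, hi=10
nums[mid]=11>0: swap nums[0],nums[10]; hi=9 → [2, 0, 1, -1, 4, 10, 5, 3, 6, 7, 11]
nums[mid]=2>0: swap nums[0],nums[9]; hi=8 → [7, 0, 1, -1, 4, 10, 5, 3, 6, 2, 11]
nums[mid]=7>0: swap nums[0],nums[8]; hi=7 → [6, 0, 1, -1, 4, 10, 5, 3, 7, 2, 11]
nums[mid]=6>0: swap nums[0],nums[7]; hi=6 → [3, 0, 1, -1, 4, 10, 5, 6, 7, 2, 11]
nums[mid]=3>0: swap nums[0],nums[6]; hi=5 → [5, 0, 1, -1, 4, 10, 3, 6, 7, 2, 11]
nums[mid]=5>0: swap nums[0],nums[5]; hi=4 → [10, 0, 1, -1, 4, 5, 3, 6, 7, 2, 11]
nums[mid]=10>0: swap nums[0],nums[4]; hi=3 → [4, 0, 1, -1, 10, 5, 3, 6, 7, 2, 11]
nums[mid]=4>0: swap nums[0],nums[3]; hi=2 → [-1, 0, 1, 4, 10, 5, 3, 6, 7, 2, 11]
nums[mid]=-1<0: swap nums[0],nums[0]; lo=1,mid=1 → [-1, 0, 1, 4, 10, 5, 3, 6, 7, 2, 11]
nums[mid]=0=0: mid=2
nums[mid]=1>0: swap nums[2],nums[2]; hi=1 → [-1, 0, 1, 4, 10, 5, 3, 6, 7, 2, 11]
end: lo=1, hi=1; nums = [-1, 0, 1, 4, 10, 5, 3, 6, 7, 2, 11]

[-1, 0, 1, 4, 10, 5, 3, 6, 7, 2, 11]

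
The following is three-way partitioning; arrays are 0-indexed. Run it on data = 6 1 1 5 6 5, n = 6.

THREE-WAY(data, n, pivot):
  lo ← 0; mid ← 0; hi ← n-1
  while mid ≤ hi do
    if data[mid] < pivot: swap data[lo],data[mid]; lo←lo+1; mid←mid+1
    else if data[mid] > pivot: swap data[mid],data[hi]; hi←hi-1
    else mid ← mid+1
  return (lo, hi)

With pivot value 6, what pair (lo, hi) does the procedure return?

lo=0 mid=0 hi=5
6=6: mid=1
1<6: swap(0,1), lo=1 mid=2 ⇒ 1 6 1 5 6 5
1<6: swap(1,2), lo=2 mid=3 ⇒ 1 1 6 5 6 5
5<6: swap(2,3), lo=3 mid=4 ⇒ 1 1 5 6 6 5
6=6: mid=5
5<6: swap(3,5), lo=4 mid=6 ⇒ 1 1 5 5 6 6
done. lo=4 hi=5; data=1 1 5 5 6 6

(4, 5)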